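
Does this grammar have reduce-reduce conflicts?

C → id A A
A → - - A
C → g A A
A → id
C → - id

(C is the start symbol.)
No reduce-reduce conflicts

Augment with C' → C and build the canonical LR(0) collection (I0 = CLOSURE({[C' → . C]}), then GOTO on every symbol after a dot until no new states appear). It has 14 states:
  I0: { [C → . - id], [C → . g A A], [C → . id A A], [C' → . C] }  — shift
  I1: { [C → - . id] }  — shift
  I2: { [C' → C .] }  — accept
  I3: { [A → . - - A], [A → . id], [C → g . A A] }  — shift
  I4: { [A → . - - A], [A → . id], [C → id . A A] }  — shift
  I5: { [A → - . - A] }  — shift
  I6: { [A → . - - A], [A → . id], [C → id A . A] }  — shift
  I7: { [A → id .] }  — reduce
  I8: { [C → id A A .] }  — reduce
  I9: { [A → - - . A], [A → . - - A], [A → . id] }  — shift
  I10: { [A → - - A .] }  — reduce
  I11: { [A → . - - A], [A → . id], [C → g A . A] }  — shift
  I12: { [C → g A A .] }  — reduce
  I13: { [C → - id .] }  — reduce

No state contains more than one complete item.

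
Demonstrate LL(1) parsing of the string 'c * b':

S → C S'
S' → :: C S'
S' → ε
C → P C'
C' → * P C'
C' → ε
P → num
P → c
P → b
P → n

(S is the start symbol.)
LL(1) parsing maintains a stack (initially the start symbol over $) and the input. At each step: if the stack top is a terminal, match it against the current input token; if it is a non-terminal N, replace it with the RHS of M[N, lookahead] (the unique production whose predict set contains the lookahead).

Stack is shown with the top on the left.

Stack        Input    Action
----------------------------
S $          c * b $  output S → C S'
C S' $       c * b $  output C → P C'
P C' S' $    c * b $  output P → c
c C' S' $    c * b $  match 'c'
C' S' $      * b $    output C' → * P C'
* P C' S' $  * b $    match '*'
P C' S' $    b $      output P → b
b C' S' $    b $      match 'b'
C' S' $      $        output C' → ε
S' $         $        output S' → ε
$            $        accept

The string is accepted.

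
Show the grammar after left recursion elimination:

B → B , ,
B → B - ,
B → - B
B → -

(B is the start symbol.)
B → - B B'
B → - B'
B' → , , B'
B' → - , B'
B' → ε

B is directly left-recursive. The standard transformation for
  A → A α₁ | ... | A α_m | β₁ | ... | β_n
is
  A  → β₁ A' | ... | β_n A'
  A' → α₁ A' | ... | α_m A' | ε

B → - B becomes B → - B B'
B → - becomes B → - B'
B → B , , becomes B' → , , B'
B → B - , becomes B' → - , B'
Add B' → ε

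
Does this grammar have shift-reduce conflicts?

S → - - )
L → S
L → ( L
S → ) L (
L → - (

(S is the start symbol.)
Augment with S' → S and build the canonical LR(0) collection (I0 = CLOSURE({[S' → . S]}), then GOTO on every symbol after a dot until no new states appear). It has 13 states:
  I0: { [S → . ) L (], [S → . - - )], [S' → . S] }  — shift
  I1: { [L → . ( L], [L → . - (], [L → . S], [S → ) . L (], [S → . ) L (], [S → . - - )] }  — shift
  I2: { [S → - . - )] }  — shift
  I3: { [S' → S .] }  — accept
  I4: { [S → - - . )] }  — shift
  I5: { [S → - - ) .] }  — reduce
  I6: { [L → ( . L], [L → . ( L], [L → . - (], [L → . S], [S → . ) L (], [S → . - - )] }  — shift
  I7: { [L → - . (], [S → - . - )] }  — shift
  I8: { [S → ) L . (] }  — shift
  I9: { [L → S .] }  — reduce
  I10: { [S → ) L ( .] }  — reduce
  I11: { [L → - ( .] }  — reduce
  I12: { [L → ( L .] }  — reduce

No state contains both a complete item and a shift item.

Answer: No shift-reduce conflicts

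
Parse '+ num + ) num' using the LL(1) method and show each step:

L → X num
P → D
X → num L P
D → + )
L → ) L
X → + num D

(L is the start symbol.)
LL(1) parsing maintains a stack (initially the start symbol over $) and the input. At each step: if the stack top is a terminal, match it against the current input token; if it is a non-terminal N, replace it with the RHS of M[N, lookahead] (the unique production whose predict set contains the lookahead).

Stack is shown with the top on the left.

Stack          Input            Action
--------------------------------------
L $            + num + ) num $  output L → X num
X num $        + num + ) num $  output X → + num D
+ num D num $  + num + ) num $  match '+'
num D num $    num + ) num $    match 'num'
D num $        + ) num $        output D → + )
+ ) num $      + ) num $        match '+'
) num $        ) num $          match ')'
num $          num $            match 'num'
$              $                accept

The string is accepted.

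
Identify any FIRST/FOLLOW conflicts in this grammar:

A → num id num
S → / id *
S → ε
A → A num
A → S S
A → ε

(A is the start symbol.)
Yes. A → num id num with FOLLOW(A) on { 'num' }; A → A num with FOLLOW(A) on { 'num' }; S → '/' id '*' with FOLLOW(S) on { '/' }

A FIRST/FOLLOW conflict occurs when a non-terminal N has a nullable alternative N → β (β ⇒* ε) and another alternative N → α with FIRST(α) ∩ FOLLOW(N) ≠ ∅: on such a lookahead the parser cannot decide between expanding α and letting N vanish via β.

Nullable non-terminals: A, S.
FIRST sets used below: FIRST(A) = { '/', 'num', ε }, FIRST(S) = { '/', ε }

A: nullable alternative(s) A → S S, A → ε; FOLLOW(A) = { $, 'num' }
  A → num id num: FIRST \ {ε} = { 'num' } — overlaps FOLLOW(A) on { 'num' }: CONFLICT
  A → A num: FIRST \ {ε} = { '/', 'num' } — overlaps FOLLOW(A) on { 'num' }: CONFLICT
  A → S S: FIRST \ {ε} = { '/' } — disjoint from FOLLOW(A)
  A → ε: FIRST \ {ε} = { } — disjoint from FOLLOW(A)

S: nullable alternative(s) S → ε; FOLLOW(S) = { $, '/', 'num' }
  S → / id *: FIRST \ {ε} = { '/' } — overlaps FOLLOW(S) on { '/' }: CONFLICT
  S → ε: FIRST \ {ε} = { } — this is the only nullable alternative, skip

So the grammar has 3 FIRST/FOLLOW conflicts (marked CONFLICT above).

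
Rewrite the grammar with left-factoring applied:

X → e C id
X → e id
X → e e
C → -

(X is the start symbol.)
Left-factoring transforms A → αβ₁ | αβ₂ into A → αA' and A' → β₁ | β₂
(α is the longest common prefix among the alternatives). Repeat until
no nonterminal has two alternatives with a common prefix.

Round 1: X has alternatives sharing prefix 'e'. Introduce X': X → e X'
  Add: X' → C id
  Add: X' → id
  Add: X' → e

No remaining common prefixes — done.

Resulting grammar:
X → e X'
X' → C id
X' → id
X' → e
C → -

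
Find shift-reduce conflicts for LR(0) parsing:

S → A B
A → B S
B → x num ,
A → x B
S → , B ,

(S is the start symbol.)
Augment with S' → S and build the canonical LR(0) collection (I0 = CLOSURE({[S' → . S]}), then GOTO on every symbol after a dot until no new states appear). It has 14 states:
  I0: { [A → . B S], [A → . x B], [B → . x num ,], [S → . , B ,], [S → . A B], [S' → . S] }  — shift
  I1: { [B → . x num ,], [S → , . B ,] }  — shift
  I2: { [B → . x num ,], [S → A . B] }  — shift
  I3: { [A → . B S], [A → . x B], [A → B . S], [B → . x num ,], [S → . , B ,], [S → . A B] }  — shift
  I4: { [S' → S .] }  — accept
  I5: { [A → x . B], [B → . x num ,], [B → x . num ,] }  — shift
  I6: { [A → x B .] }  — reduce
  I7: { [B → x num . ,] }  — shift
  I8: { [B → x . num ,] }  — shift
  I9: { [B → x num , .] }  — reduce
  I10: { [A → B S .] }  — reduce
  I11: { [S → A B .] }  — reduce
  I12: { [S → , B . ,] }  — shift
  I13: { [S → , B , .] }  — reduce

No state contains both a complete item and a shift item.

Answer: No shift-reduce conflicts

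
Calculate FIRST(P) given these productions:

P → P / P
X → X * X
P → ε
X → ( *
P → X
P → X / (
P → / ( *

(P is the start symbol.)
FIRST sets of the other non-terminals involved (by the same procedure, iterated to a fixed point):
  FIRST(X) = { '(' }

From P → P / P:
  - P is the symbol being defined: contributes nothing new
    P is nullable, so continue to the next symbol
  - '/' is a terminal: add '/' and stop
From P → ε:
  - ε-production, so ε ∈ FIRST(P)
From P → X:
  - X is a non-terminal: add FIRST(X) \ {ε} = { '(' }
    X is not nullable, so stop
From P → X / (:
  - X is a non-terminal: add FIRST(X) \ {ε} = { '(' }
    X is not nullable, so stop
From P → / ( *:
  - '/' is a terminal: add '/' and stop

Collecting: FIRST(P) = { '(', '/', ε }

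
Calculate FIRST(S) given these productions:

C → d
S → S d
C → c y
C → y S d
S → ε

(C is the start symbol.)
From S → S d:
  - S is the symbol being defined: contributes nothing new
    S is nullable, so continue to the next symbol
  - d is a terminal: add 'd' and stop
From S → ε:
  - ε-production, so ε ∈ FIRST(S)

Collecting: FIRST(S) = { 'd', ε }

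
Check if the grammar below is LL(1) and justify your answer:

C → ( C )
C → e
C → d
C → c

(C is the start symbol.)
Yes, the grammar is LL(1).

A grammar is LL(1) if for each non-terminal N with multiple productions, the predict sets of those productions are pairwise disjoint, where PREDICT(N → α) = (FIRST(α) \ {ε}) ∪ (FOLLOW(N) if α ⇒* ε).

For C:
  PREDICT(C → '(' C ')') = { '(' }
  PREDICT(C → e) = { 'e' }
  PREDICT(C → d) = { 'd' }
  PREDICT(C → c) = { 'c' }

All predict sets are disjoint. The grammar IS LL(1).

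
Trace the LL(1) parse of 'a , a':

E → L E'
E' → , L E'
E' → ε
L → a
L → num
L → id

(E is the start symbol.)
LL(1) parsing maintains a stack (initially the start symbol over $) and the input. At each step: if the stack top is a terminal, match it against the current input token; if it is a non-terminal N, replace it with the RHS of M[N, lookahead] (the unique production whose predict set contains the lookahead).

Stack is shown with the top on the left.

Stack     Input    Action
-------------------------
E $       a , a $  output E → L E'
L E' $    a , a $  output L → a
a E' $    a , a $  match 'a'
E' $      , a $    output E' → , L E'
, L E' $  , a $    match ','
L E' $    a $      output L → a
a E' $    a $      match 'a'
E' $      $        output E' → ε
$         $        accept

The string is accepted.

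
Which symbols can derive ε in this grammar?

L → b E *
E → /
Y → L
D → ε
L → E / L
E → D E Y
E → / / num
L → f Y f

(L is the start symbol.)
A non-terminal is nullable if it can derive ε (the empty string): either it has an ε-production, or it has a production whose right-hand side consists entirely of nullable non-terminals.

ε-productions: D → ε
So D is immediately nullable.
No further non-terminal can be added: every production for the remaining non-terminals contains a terminal or a non-nullable non-terminal.
Nullable = { 'D' }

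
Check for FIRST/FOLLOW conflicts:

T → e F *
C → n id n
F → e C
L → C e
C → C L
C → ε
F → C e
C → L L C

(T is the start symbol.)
Yes. C → n id n with FOLLOW(C) on { 'n' }; C → C L with FOLLOW(C) on { 'e', 'n' }; C → L L C with FOLLOW(C) on { 'e', 'n' }

A FIRST/FOLLOW conflict occurs when a non-terminal N has a nullable alternative N → β (β ⇒* ε) and another alternative N → α with FIRST(α) ∩ FOLLOW(N) ≠ ∅: on such a lookahead the parser cannot decide between expanding α and letting N vanish via β.

Nullable non-terminals: C.
FIRST sets used below: FIRST(C) = { 'e', 'n', ε }, FIRST(L) = { 'e', 'n' }

C: nullable alternative(s) C → ε; FOLLOW(C) = { '*', 'e', 'n' }
  C → n id n: FIRST \ {ε} = { 'n' } — overlaps FOLLOW(C) on { 'n' }: CONFLICT
  C → C L: FIRST \ {ε} = { 'e', 'n' } — overlaps FOLLOW(C) on { 'e', 'n' }: CONFLICT
  C → ε: FIRST \ {ε} = { } — this is the only nullable alternative, skip
  C → L L C: FIRST \ {ε} = { 'e', 'n' } — overlaps FOLLOW(C) on { 'e', 'n' }: CONFLICT

F, L, T have no nullable alternative, so no FIRST/FOLLOW check is needed there.

So the grammar has 3 FIRST/FOLLOW conflicts (marked CONFLICT above).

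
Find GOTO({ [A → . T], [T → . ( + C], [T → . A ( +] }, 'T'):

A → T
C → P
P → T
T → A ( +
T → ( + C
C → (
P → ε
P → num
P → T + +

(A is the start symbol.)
{ [A → T .] }

GOTO(I, 'T') = CLOSURE({ [A → αX.β] : [A → α.Xβ] ∈ I, X = 'T' })

Items with dot before 'T', with the dot advanced:
  [A → . T] → [A → T .]
Closure adds nothing (no advanced item has the dot before a non-terminal).

GOTO = { [A → T .] }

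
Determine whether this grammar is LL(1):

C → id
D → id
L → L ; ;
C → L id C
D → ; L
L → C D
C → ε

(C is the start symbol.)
No. Predict set conflict for C: { 'id' }

Relevant sets:
  FIRST(L) = { ';', 'id' }
  FIRST(C) = { ';', 'id', ε }
  FIRST(D) = { ';', 'id' }
  FOLLOW(C) = { $, ';', 'id' }

For C:
  PREDICT(C → id) = { 'id' }
  PREDICT(C → L id C) = { ';', 'id' }
  PREDICT(C → ε) = { $, ';', 'id' }
For D:
  PREDICT(D → id) = { 'id' }
  PREDICT(D → ';' L) = { ';' }
For L:
  PREDICT(L → L ';' ';') = { ';', 'id' }
  PREDICT(L → C D) = { ';', 'id' }

Conflict found: Predict set conflict for C: { 'id' }
The grammar is NOT LL(1).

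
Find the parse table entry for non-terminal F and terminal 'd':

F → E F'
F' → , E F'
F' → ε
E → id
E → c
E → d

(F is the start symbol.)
To find M[F, 'd'], we find productions for F where 'd' is in the predict set (PREDICT(N → α) = (FIRST(α) \ {ε}) ∪ (FOLLOW(N) if α ⇒* ε)).

Relevant sets:
  FIRST(E) = { 'c', 'd', 'id' }

F → E F': PREDICT = { 'c', 'd', 'id' }
  'd' is in predict set, so this production goes in M[F, 'd']

M[F, 'd'] = F → E F'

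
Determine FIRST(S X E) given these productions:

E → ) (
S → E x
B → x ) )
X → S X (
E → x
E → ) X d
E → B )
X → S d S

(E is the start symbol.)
{ ')', 'x' }

FIRST sets of the non-terminals involved (from the grammar, by fixed-point iteration):
  FIRST(S) = { ')', 'x' }

To compute FIRST(S X E), process the symbols left to right:
Symbol S is a non-terminal. Add FIRST(S) \ {ε} = { ')', 'x' }
S is not nullable (ε ∉ FIRST(S)), so stop here.
FIRST(S X E) = { ')', 'x' }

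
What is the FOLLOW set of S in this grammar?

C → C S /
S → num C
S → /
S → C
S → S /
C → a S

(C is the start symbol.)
{ $, '/', 'a', 'num' }

In C → C S /: S is followed by '/', add FIRST('/') \ {ε} = { '/' }
In S → S /: S is followed by '/', add FIRST('/') \ {ε} = { '/' }
In C → a S: S is at the end, add FOLLOW(C)

The FOLLOW sets referred to above (computed the same way, to a fixed point):
  FOLLOW(C) = { $, '/', 'a', 'num' }

Taking the union: FOLLOW(S) = { $, '/', 'a', 'num' }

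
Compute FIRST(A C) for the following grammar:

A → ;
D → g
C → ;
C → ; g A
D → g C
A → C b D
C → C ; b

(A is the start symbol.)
{ ';' }

FIRST sets of the non-terminals involved (from the grammar, by fixed-point iteration):
  FIRST(A) = { ';' }

To compute FIRST(A C), process the symbols left to right:
Symbol A is a non-terminal. Add FIRST(A) \ {ε} = { ';' }
A is not nullable (ε ∉ FIRST(A)), so stop here.
FIRST(A C) = { ';' }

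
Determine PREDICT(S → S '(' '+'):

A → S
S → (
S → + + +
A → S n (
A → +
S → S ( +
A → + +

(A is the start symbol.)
{ '(', '+' }

PREDICT(S → S '(' '+') = (FIRST(RHS) \ {ε}) ∪ (FOLLOW(S) if ε ∈ FIRST(RHS), i.e. RHS ⇒* ε)
FIRST(S) = { '(', '+' }
FIRST(S '(' '+') = { '(', '+' }
ε ∉ FIRST(S '(' '+'), so FOLLOW(S) is not added.
PREDICT(S → S '(' '+') = { '(', '+' }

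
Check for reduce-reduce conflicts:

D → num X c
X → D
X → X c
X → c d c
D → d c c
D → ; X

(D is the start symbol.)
Yes — I10: [D → num X c .] vs [X → X c .]

A reduce-reduce conflict occurs when an LR(0) state has two complete items [A → α .] and [B → β .] — both call for a reduction, and with no lookahead the parser cannot choose between them.

Augment with D' → D and build the canonical LR(0) collection (I0 = CLOSURE({[D' → . D]}), then GOTO on every symbol after a dot until no new states appear). It has 15 states:
  I0: { [D → . ; X], [D → . d c c], [D → . num X c], [D' → . D] }  — shift
  I1: { [D → . ; X], [D → . d c c], [D → . num X c], [D → ; . X], [X → . D], [X → . X c], [X → . c d c] }  — shift
  I2: { [D' → D .] }  — accept
  I3: { [D → d . c c] }  — shift
  I4: { [D → . ; X], [D → . d c c], [D → . num X c], [D → num . X c], [X → . D], [X → . X c], [X → . c d c] }  — shift
  I5: { [X → D .] }  — reduce
  I6: { [D → num X . c], [X → X . c] }  — shift
  I7: { [X → c . d c] }  — shift
  I8: { [X → c d . c] }  — shift
  I9: { [X → c d c .] }  — reduce
  I10: { [D → num X c .], [X → X c .] }  — 2 reduces
  I11: { [D → d c . c] }  — shift
  I12: { [D → d c c .] }  — reduce
  I13: { [D → ; X .], [X → X . c] }  — shift, reduce
  I14: { [X → X c .] }  — reduce

I10 contains complete items [D → num X c .], [X → X c .] — reduce-reduce conflict.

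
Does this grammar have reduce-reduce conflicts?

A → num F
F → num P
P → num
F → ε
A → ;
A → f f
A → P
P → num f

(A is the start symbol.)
Augment with A' → A and build the canonical LR(0) collection (I0 = CLOSURE({[A' → . A]}), then GOTO on every symbol after a dot until no new states appear). It has 12 states:
  I0: { [A → . ;], [A → . P], [A → . f f], [A → . num F], [A' → . A], [P → . num f], [P → . num] }  — shift
  I1: { [A → ; .] }  — reduce
  I2: { [A' → A .] }  — accept
  I3: { [A → P .] }  — reduce
  I4: { [A → f . f] }  — shift
  I5: { [A → num . F], [F → . num P], [F → .], [P → num . f], [P → num .] }  — shift, 2 reduces
  I6: { [A → num F .] }  — reduce
  I7: { [P → num f .] }  — reduce
  I8: { [F → num . P], [P → . num f], [P → . num] }  — shift
  I9: { [F → num P .] }  — reduce
  I10: { [P → num . f], [P → num .] }  — shift, reduce
  I11: { [A → f f .] }  — reduce

I5 contains complete items [F → .], [P → num .] — reduce-reduce conflict.

Answer: Yes — I5: [F → .] vs [P → num .]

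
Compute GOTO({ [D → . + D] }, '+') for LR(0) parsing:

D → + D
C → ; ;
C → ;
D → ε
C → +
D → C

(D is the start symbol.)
{ [C → . +], [C → . ; ;], [C → . ;], [D → + . D], [D → . + D], [D → . C], [D → .] }

GOTO(I, '+') = CLOSURE({ [A → αX.β] : [A → α.Xβ] ∈ I, X = '+' })

Items with dot before '+', with the dot advanced:
  [D → . + D] → [D → + . D]
Closure of the advanced items:
  [D → + . D] has the dot before D: add [D → . + D], [D → .], [D → . C]
  [D → . C] has the dot before C: add [C → . ; ;], [C → . ;], [C → . +]

GOTO = { [C → . +], [C → . ; ;], [C → . ;], [D → + . D], [D → . + D], [D → . C], [D → .] }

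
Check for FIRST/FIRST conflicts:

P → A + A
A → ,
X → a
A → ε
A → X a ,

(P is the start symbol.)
A FIRST/FIRST conflict occurs when two productions N → α and N → β for the same non-terminal have FIRST(α) ∩ FIRST(β) ≠ ∅ (with ε ∈ FIRST of a nullable right-hand side, so two nullable alternatives also conflict).

FIRST sets of the non-terminals at (or reachable through a nullable prefix from) the front of some alternative:
  FIRST(X) = { 'a' }

Productions for A:
  A → ,: FIRST = { ',' }
  A → ε: FIRST = { ε }
  A → X a ,: FIRST = { 'a' }
P, X have only one production, so no FIRST/FIRST conflict is possible there.

All alternatives of each non-terminal have pairwise disjoint FIRST sets.

Answer: No FIRST/FIRST conflicts.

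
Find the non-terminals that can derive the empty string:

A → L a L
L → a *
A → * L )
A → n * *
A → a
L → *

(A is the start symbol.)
A non-terminal is nullable if it can derive ε (the empty string): either it has an ε-production, or it has a production whose right-hand side consists entirely of nullable non-terminals.

There are no ε-productions, so no non-terminal can derive ε.
No non-terminals are nullable.

Answer: None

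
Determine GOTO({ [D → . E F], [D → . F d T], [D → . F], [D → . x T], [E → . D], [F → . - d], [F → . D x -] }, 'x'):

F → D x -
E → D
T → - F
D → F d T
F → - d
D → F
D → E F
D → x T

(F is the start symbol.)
GOTO(I, 'x') = CLOSURE({ [A → αX.β] : [A → α.Xβ] ∈ I, X = 'x' })

Items with dot before 'x', with the dot advanced:
  [D → . x T] → [D → x . T]
Closure of the advanced items:
  [D → x . T] has the dot before T: add [T → . - F]

GOTO = { [D → x . T], [T → . - F] }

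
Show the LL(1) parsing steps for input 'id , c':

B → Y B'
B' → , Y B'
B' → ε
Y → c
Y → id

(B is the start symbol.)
Stack is shown with the top on the left.

Stack     Input     Action
--------------------------
B $       id , c $  output B → Y B'
Y B' $    id , c $  output Y → id
id B' $   id , c $  match 'id'
B' $      , c $     output B' → , Y B'
, Y B' $  , c $     match ','
Y B' $    c $       output Y → c
c B' $    c $       match 'c'
B' $      $         output B' → ε
$         $         accept

The string is accepted.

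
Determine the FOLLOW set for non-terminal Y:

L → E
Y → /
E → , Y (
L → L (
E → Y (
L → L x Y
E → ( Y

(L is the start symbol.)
In E → , Y (: Y is followed by '(', add FIRST('(') \ {ε} = { '(' }
In E → Y (: Y is followed by '(', add FIRST('(') \ {ε} = { '(' }
In L → L x Y: Y is at the end, add FOLLOW(L)
In E → ( Y: Y is at the end, add FOLLOW(E)

The FOLLOW sets referred to above (computed the same way, to a fixed point):
  FOLLOW(L) = { $, '(', 'x' }
  FOLLOW(E) = { $, '(', 'x' }

Taking the union: FOLLOW(Y) = { $, '(', 'x' }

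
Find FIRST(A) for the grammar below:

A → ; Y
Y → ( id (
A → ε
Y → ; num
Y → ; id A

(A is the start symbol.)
To compute FIRST(A), examine every production with A on the left-hand side, reading each right-hand side left to right until a non-nullable symbol is reached.

From A → ; Y:
  - ';' is a terminal: add ';' and stop
From A → ε:
  - ε-production, so ε ∈ FIRST(A)

Collecting: FIRST(A) = { ';', ε }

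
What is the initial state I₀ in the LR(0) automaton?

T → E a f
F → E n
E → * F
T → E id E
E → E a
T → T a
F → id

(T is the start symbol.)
First, augment the grammar with T' → T
I₀ = CLOSURE({ [T' → . T] }):
  [T' → . T] has the dot before T: add [T → . E a f], [T → . E id E], [T → . T a]
  [T → . E a f] has the dot before E: add [E → . * F], [E → . E a]
No further items can be added.

I₀ = { [E → . * F], [E → . E a], [T → . E a f], [T → . E id E], [T → . T a], [T' → . T] }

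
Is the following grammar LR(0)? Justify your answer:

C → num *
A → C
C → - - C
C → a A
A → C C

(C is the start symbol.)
A grammar is LR(0) if no state in the canonical LR(0) collection has:
  - both a shift item (dot before a terminal) and a complete item (shift-reduce conflict), or
  - two or more complete items (reduce-reduce conflict; the accept item [C' → C .] counts as a complete item here).

Augment with C' → C and build the canonical LR(0) collection (I0 = CLOSURE({[C' → . C]}), then GOTO on every symbol after a dot until no new states appear). It has 11 states:
  I0: { [C → . - - C], [C → . a A], [C → . num *], [C' → . C] }  — shift
  I1: { [C → - . - C] }  — shift
  I2: { [C' → C .] }  — accept
  I3: { [A → . C C], [A → . C], [C → . - - C], [C → . a A], [C → . num *], [C → a . A] }  — shift
  I4: { [C → num . *] }  — shift
  I5: { [C → num * .] }  — reduce
  I6: { [C → a A .] }  — reduce
  I7: { [A → C . C], [A → C .], [C → . - - C], [C → . a A], [C → . num *] }  — shift, reduce
  I8: { [A → C C .] }  — reduce
  I9: { [C → - - . C], [C → . - - C], [C → . a A], [C → . num *] }  — shift
  I10: { [C → - - C .] }  — reduce

Conflict in state I7:
  Shift-reduce conflict between [A → C .] and [C → . - - C]
So the grammar is NOT LR(0).

Answer: No. Shift-reduce conflict between [A → C .] and [C → . - - C]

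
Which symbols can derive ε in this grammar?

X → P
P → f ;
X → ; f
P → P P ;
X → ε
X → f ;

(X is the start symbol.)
A non-terminal is nullable if it can derive ε (the empty string): either it has an ε-production, or it has a production whose right-hand side consists entirely of nullable non-terminals.

ε-productions: X → ε
So X is immediately nullable.
No further non-terminal can be added: every production for the remaining non-terminals contains a terminal or a non-nullable non-terminal.
Nullable = { 'X' }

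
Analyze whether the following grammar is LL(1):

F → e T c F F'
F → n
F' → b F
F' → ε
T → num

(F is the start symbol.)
A grammar is LL(1) if for each non-terminal N with multiple productions, the predict sets of those productions are pairwise disjoint, where PREDICT(N → α) = (FIRST(α) \ {ε}) ∪ (FOLLOW(N) if α ⇒* ε).

Relevant sets:
  FOLLOW(F') = { $, 'b' }

For F:
  PREDICT(F → e T c F F') = { 'e' }
  PREDICT(F → n) = { 'n' }
For F':
  PREDICT(F' → b F) = { 'b' }
  PREDICT(F' → ε) = { $, 'b' }
T has a single production, so nothing to check there.

Conflict found: Predict set conflict for F': { 'b' }
The grammar is NOT LL(1).

Answer: No. Predict set conflict for F': { 'b' }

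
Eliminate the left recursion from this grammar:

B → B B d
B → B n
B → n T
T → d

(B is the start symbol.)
B is directly left-recursive. The standard transformation for
  A → A α₁ | ... | A α_m | β₁ | ... | β_n
is
  A  → β₁ A' | ... | β_n A'
  A' → α₁ A' | ... | α_m A' | ε

B → n T becomes B → n T B'
B → B B d becomes B' → B d B'
B → B n becomes B' → n B'
Add B' → ε

Productions for other non-terminals are unchanged:
  T → d

Resulting grammar:
B → n T B'
B' → B d B'
B' → n B'
B' → ε
T → d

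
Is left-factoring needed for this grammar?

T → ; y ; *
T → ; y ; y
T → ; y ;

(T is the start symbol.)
Left-factoring is needed when two productions for the same non-terminal
share a common prefix on the right-hand side.

Productions for T:
  T → ; y ; *
  T → ; y ; y
  T → ; y ;

Found common prefix '; y ;' in productions for T

Answer: Yes, T has productions with common prefix '; y ;'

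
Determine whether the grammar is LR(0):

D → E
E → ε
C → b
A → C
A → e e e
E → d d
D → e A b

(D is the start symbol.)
Augment with D' → D and build the canonical LR(0) collection (I0 = CLOSURE({[D' → . D]}), then GOTO on every symbol after a dot until no new states appear). It has 13 states:
  I0: { [D → . E], [D → . e A b], [D' → . D], [E → . d d], [E → .] }  — shift, reduce
  I1: { [D' → D .] }  — accept
  I2: { [D → E .] }  — reduce
  I3: { [E → d . d] }  — shift
  I4: { [A → . C], [A → . e e e], [C → . b], [D → e . A b] }  — shift
  I5: { [D → e A . b] }  — shift
  I6: { [A → C .] }  — reduce
  I7: { [C → b .] }  — reduce
  I8: { [A → e . e e] }  — shift
  I9: { [A → e e . e] }  — shift
  I10: { [A → e e e .] }  — reduce
  I11: { [D → e A b .] }  — reduce
  I12: { [E → d d .] }  — reduce

Conflict in state I0:
  Shift-reduce conflict between [E → .] and [D → . e A b]
So the grammar is NOT LR(0).

Answer: No. Shift-reduce conflict between [E → .] and [D → . e A b]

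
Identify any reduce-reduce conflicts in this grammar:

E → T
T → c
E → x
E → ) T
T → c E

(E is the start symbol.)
No reduce-reduce conflicts

A reduce-reduce conflict occurs when an LR(0) state has two complete items [A → α .] and [B → β .] — both call for a reduction, and with no lookahead the parser cannot choose between them.

Augment with E' → E and build the canonical LR(0) collection (I0 = CLOSURE({[E' → . E]}), then GOTO on every symbol after a dot until no new states appear). It has 8 states:
  I0: { [E → . ) T], [E → . T], [E → . x], [E' → . E], [T → . c E], [T → . c] }  — shift
  I1: { [E → ) . T], [T → . c E], [T → . c] }  — shift
  I2: { [E' → E .] }  — accept
  I3: { [E → T .] }  — reduce
  I4: { [E → . ) T], [E → . T], [E → . x], [T → . c E], [T → . c], [T → c . E], [T → c .] }  — shift, reduce
  I5: { [E → x .] }  — reduce
  I6: { [T → c E .] }  — reduce
  I7: { [E → ) T .] }  — reduce

No state contains more than one complete item.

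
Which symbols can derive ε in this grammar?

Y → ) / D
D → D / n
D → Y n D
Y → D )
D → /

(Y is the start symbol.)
None

A non-terminal is nullable if it can derive ε (the empty string): either it has an ε-production, or it has a production whose right-hand side consists entirely of nullable non-terminals.

There are no ε-productions, so no non-terminal can derive ε.
No non-terminals are nullable.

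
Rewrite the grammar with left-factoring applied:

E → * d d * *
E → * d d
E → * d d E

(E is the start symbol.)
Left-factoring transforms A → αβ₁ | αβ₂ into A → αA' and A' → β₁ | β₂
(α is the longest common prefix among the alternatives). Repeat until
no nonterminal has two alternatives with a common prefix.

Round 1: E has alternatives sharing prefix '* d d'. Introduce E': E → * d d E'
  Add: E' → * *
  Add: E' → ε
  Add: E' → E

No remaining common prefixes — done.

Resulting grammar:
E → * d d E'
E' → * *
E' → ε
E' → E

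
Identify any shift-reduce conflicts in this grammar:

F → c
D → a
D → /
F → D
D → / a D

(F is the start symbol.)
A shift-reduce conflict occurs when an LR(0) state has both:
  - a complete (reduce) item [A → α .] (dot at the end), and
  - a shift item [B → β . c γ] (dot before a terminal).

Augment with F' → F and build the canonical LR(0) collection (I0 = CLOSURE({[F' → . F]}), then GOTO on every symbol after a dot until no new states appear). It has 8 states:
  I0: { [D → . / a D], [D → . /], [D → . a], [F → . D], [F → . c], [F' → . F] }  — shift
  I1: { [D → / . a D], [D → / .] }  — shift, reduce
  I2: { [F → D .] }  — reduce
  I3: { [F' → F .] }  — accept
  I4: { [D → a .] }  — reduce
  I5: { [F → c .] }  — reduce
  I6: { [D → . / a D], [D → . /], [D → . a], [D → / a . D] }  — shift
  I7: { [D → / a D .] }  — reduce

I1 contains reduce item [D → / .] and shift item [D → / . a D] — shift-reduce conflict.

Answer: Yes — I1: [D → / .] vs [D → / . a D]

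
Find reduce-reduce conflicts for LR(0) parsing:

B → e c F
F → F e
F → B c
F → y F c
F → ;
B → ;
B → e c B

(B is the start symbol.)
A reduce-reduce conflict occurs when an LR(0) state has two complete items [A → α .] and [B → β .] — both call for a reduction, and with no lookahead the parser cannot choose between them.

Augment with B' → B and build the canonical LR(0) collection (I0 = CLOSURE({[B' → . B]}), then GOTO on every symbol after a dot until no new states appear). It has 14 states:
  I0: { [B → . ;], [B → . e c B], [B → . e c F], [B' → . B] }  — shift
  I1: { [B → ; .] }  — reduce
  I2: { [B' → B .] }  — accept
  I3: { [B → e . c B], [B → e . c F] }  — shift
  I4: { [B → . ;], [B → . e c B], [B → . e c F], [B → e c . B], [B → e c . F], [F → . ;], [F → . B c], [F → . F e], [F → . y F c] }  — shift
  I5: { [B → ; .], [F → ; .] }  — 2 reduces
  I6: { [B → e c B .], [F → B . c] }  — shift, reduce
  I7: { [B → e c F .], [F → F . e] }  — shift, reduce
  I8: { [B → . ;], [B → . e c B], [B → . e c F], [F → . ;], [F → . B c], [F → . F e], [F → . y F c], [F → y . F c] }  — shift
  I9: { [F → B . c] }  — shift
  I10: { [F → F . e], [F → y F . c] }  — shift
  I11: { [F → y F c .] }  — reduce
  I12: { [F → F e .] }  — reduce
  I13: { [F → B c .] }  — reduce

I5 contains complete items [B → ; .], [F → ; .] — reduce-reduce conflict.

Answer: Yes — I5: [B → ; .] vs [F → ; .]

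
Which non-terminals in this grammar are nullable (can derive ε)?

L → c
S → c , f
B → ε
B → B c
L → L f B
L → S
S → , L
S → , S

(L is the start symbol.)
{ 'B' }

A non-terminal is nullable if it can derive ε (the empty string): either it has an ε-production, or it has a production whose right-hand side consists entirely of nullable non-terminals.

ε-productions: B → ε
So B is immediately nullable.
No further non-terminal can be added: every production for the remaining non-terminals contains a terminal or a non-nullable non-terminal.
Nullable = { 'B' }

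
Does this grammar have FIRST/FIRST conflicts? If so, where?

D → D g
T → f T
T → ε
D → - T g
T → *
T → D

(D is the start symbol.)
FIRST sets of the non-terminals at (or reachable through a nullable prefix from) the front of some alternative:
  FIRST(D) = { '-' }

Productions for D:
  D → D g: FIRST = { '-' }
  D → - T g: FIRST = { '-' }
Productions for T:
  T → f T: FIRST = { 'f' }
  T → ε: FIRST = { ε }
  T → *: FIRST = { '*' }
  T → D: FIRST = { '-' }

Conflict for D: D → D g and D → - T g
  Overlap: { '-' }

Answer: Yes. D → D g / D → '-' T g on { '-' }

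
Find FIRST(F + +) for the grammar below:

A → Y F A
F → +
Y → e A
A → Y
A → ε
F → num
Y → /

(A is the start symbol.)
FIRST sets of the non-terminals involved (from the grammar, by fixed-point iteration):
  FIRST(F) = { '+', 'num' }

To compute FIRST(F + +), process the symbols left to right:
Symbol F is a non-terminal. Add FIRST(F) \ {ε} = { '+', 'num' }
F is not nullable (ε ∉ FIRST(F)), so stop here.
FIRST(F + +) = { '+', 'num' }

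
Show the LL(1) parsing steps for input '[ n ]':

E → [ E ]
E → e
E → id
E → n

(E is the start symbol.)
Stack is shown with the top on the left.

Stack    Input    Action
------------------------
E $      [ n ] $  output E → [ E ]
[ E ] $  [ n ] $  match '['
E ] $    n ] $    output E → n
n ] $    n ] $    match 'n'
] $      ] $      match ']'
$        $        accept

The string is accepted.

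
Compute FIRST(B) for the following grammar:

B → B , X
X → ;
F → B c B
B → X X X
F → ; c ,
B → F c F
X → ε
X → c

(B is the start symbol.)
{ ',', ';', 'c', ε }

FIRST sets of the other non-terminals involved (by the same procedure, iterated to a fixed point):
  FIRST(X) = { ';', 'c', ε }
  FIRST(F) = { ',', ';', 'c' }

From B → B , X:
  - B is the symbol being defined: contributes nothing new
    B is nullable, so continue to the next symbol
  - ',' is a terminal: add ',' and stop
From B → X X X:
  - X is a non-terminal: add FIRST(X) \ {ε} = { ';', 'c' }
    X is nullable, so continue to the next symbol
  - X is a non-terminal: add FIRST(X) \ {ε} = { ';', 'c' }
    X is nullable, so continue to the next symbol
  - X is a non-terminal: add FIRST(X) \ {ε} = { ';', 'c' }
    X is nullable and nothing follows, so the whole right-hand side can vanish: ε ∈ FIRST(B)
From B → F c F:
  - F is a non-terminal: add FIRST(F) \ {ε} = { ',', ';', 'c' }
    F is not nullable, so stop

Collecting: FIRST(B) = { ',', ';', 'c', ε }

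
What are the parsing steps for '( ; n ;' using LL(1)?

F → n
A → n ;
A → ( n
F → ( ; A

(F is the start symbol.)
LL(1) parsing maintains a stack (initially the start symbol over $) and the input. At each step: if the stack top is a terminal, match it against the current input token; if it is a non-terminal N, replace it with the RHS of M[N, lookahead] (the unique production whose predict set contains the lookahead).

Stack is shown with the top on the left.

Stack    Input      Action
--------------------------
F $      ( ; n ; $  output F → ( ; A
( ; A $  ( ; n ; $  match '('
; A $    ; n ; $    match ';'
A $      n ; $      output A → n ;
n ; $    n ; $      match 'n'
; $      ; $        match ';'
$        $          accept

The string is accepted.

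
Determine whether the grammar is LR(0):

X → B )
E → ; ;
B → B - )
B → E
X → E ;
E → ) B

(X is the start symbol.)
No. Shift-reduce conflict between [B → E .] and [X → E . ;]

A grammar is LR(0) if no state in the canonical LR(0) collection has:
  - both a shift item (dot before a terminal) and a complete item (shift-reduce conflict), or
  - two or more complete items (reduce-reduce conflict; the accept item [X' → X .] counts as a complete item here).

Augment with X' → X and build the canonical LR(0) collection (I0 = CLOSURE({[X' → . X]}), then GOTO on every symbol after a dot until no new states appear). It has 13 states:
  I0: { [B → . B - )], [B → . E], [E → . ) B], [E → . ; ;], [X → . B )], [X → . E ;], [X' → . X] }  — shift
  I1: { [B → . B - )], [B → . E], [E → ) . B], [E → . ) B], [E → . ; ;] }  — shift
  I2: { [E → ; . ;] }  — shift
  I3: { [B → B . - )], [X → B . )] }  — shift
  I4: { [B → E .], [X → E . ;] }  — shift, reduce
  I5: { [X' → X .] }  — accept
  I6: { [X → E ; .] }  — reduce
  I7: { [X → B ) .] }  — reduce
  I8: { [B → B - . )] }  — shift
  I9: { [B → B - ) .] }  — reduce
  I10: { [E → ; ; .] }  — reduce
  I11: { [B → B . - )], [E → ) B .] }  — shift, reduce
  I12: { [B → E .] }  — reduce

Conflict in state I4:
  Shift-reduce conflict between [B → E .] and [X → E . ;]
So the grammar is NOT LR(0).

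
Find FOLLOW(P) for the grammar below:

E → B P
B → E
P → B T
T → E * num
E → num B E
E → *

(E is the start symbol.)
In E → B P: P is at the end, add FOLLOW(E)

The FOLLOW sets referred to above (computed the same way, to a fixed point):
  FOLLOW(E) = { $, '*', 'num' }

Taking the union: FOLLOW(P) = { $, '*', 'num' }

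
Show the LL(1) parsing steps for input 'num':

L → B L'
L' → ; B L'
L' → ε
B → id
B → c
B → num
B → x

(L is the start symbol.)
Stack is shown with the top on the left.

Stack     Input  Action
-----------------------
L $       num $  output L → B L'
B L' $    num $  output B → num
num L' $  num $  match 'num'
L' $      $      output L' → ε
$         $      accept

The string is accepted.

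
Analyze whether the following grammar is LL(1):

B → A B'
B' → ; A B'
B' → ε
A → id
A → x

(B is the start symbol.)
Yes, the grammar is LL(1).

Relevant sets:
  FOLLOW(B') = { $ }

For B':
  PREDICT(B' → ';' A B') = { ';' }
  PREDICT(B' → ε) = { $ }
For A:
  PREDICT(A → id) = { 'id' }
  PREDICT(A → x) = { 'x' }
B has a single production, so nothing to check there.

All predict sets are disjoint. The grammar IS LL(1).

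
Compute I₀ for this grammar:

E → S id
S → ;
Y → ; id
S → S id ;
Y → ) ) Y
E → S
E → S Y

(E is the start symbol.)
{ [E → . S Y], [E → . S id], [E → . S], [E' → . E], [S → . ;], [S → . S id ;] }

First, augment the grammar with E' → E
I₀ = CLOSURE({ [E' → . E] }):
  [E' → . E] has the dot before E: add [E → . S id], [E → . S], [E → . S Y]
  [E → . S id] has the dot before S: add [S → . ;], [S → . S id ;]
No further items can be added.

I₀ = { [E → . S Y], [E → . S id], [E → . S], [E' → . E], [S → . ;], [S → . S id ;] }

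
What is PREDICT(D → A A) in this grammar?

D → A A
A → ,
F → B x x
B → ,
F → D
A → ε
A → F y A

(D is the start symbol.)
PREDICT(D → A A) = (FIRST(RHS) \ {ε}) ∪ (FOLLOW(D) if ε ∈ FIRST(RHS), i.e. RHS ⇒* ε)
FIRST(A) = { ',', 'y', ε }
FIRST(A A) = { ',', 'y', ε }
ε ∈ FIRST(A A) (the right-hand side is nullable), so add FOLLOW(D) = { $, 'y' }
PREDICT(D → A A) = { $, ',', 'y' }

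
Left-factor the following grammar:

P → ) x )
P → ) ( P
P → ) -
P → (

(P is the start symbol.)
P → ) P'
P' → x )
P' → ( P
P' → -
P → (

Left-factoring transforms A → αβ₁ | αβ₂ into A → αA' and A' → β₁ | β₂
(α is the longest common prefix among the alternatives). Repeat until
no nonterminal has two alternatives with a common prefix.

Round 1: P has alternatives sharing prefix ')'. Introduce P': P → ) P'
  Add: P' → x )
  Add: P' → ( P
  Add: P' → -

No remaining common prefixes — done.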